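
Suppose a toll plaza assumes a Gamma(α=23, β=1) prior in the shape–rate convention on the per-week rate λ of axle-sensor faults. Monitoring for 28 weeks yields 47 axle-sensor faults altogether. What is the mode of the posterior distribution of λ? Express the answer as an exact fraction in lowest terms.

Total count 47 over total exposure 28 weeks.
Conjugate update: add total count to the shape and total exposure to the rate, giving Gamma(70, 29).
Posterior mode = (α'−1)/β' = 69/29.

69/29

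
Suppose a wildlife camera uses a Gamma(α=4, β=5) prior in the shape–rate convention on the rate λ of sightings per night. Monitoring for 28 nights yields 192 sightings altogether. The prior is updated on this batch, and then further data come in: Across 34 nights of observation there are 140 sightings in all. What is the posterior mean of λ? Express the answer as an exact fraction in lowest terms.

Total count 192 over total exposure 28 nights.
After the first batch: Gamma(4 + 192, 5 + 28) = Gamma(196, 33).
Total count 140 over total exposure 34 nights.
After the second batch: Gamma(196 + 140, 33 + 34) = Gamma(336, 67).
Posterior mean = α'/β' = 336/67.

336/67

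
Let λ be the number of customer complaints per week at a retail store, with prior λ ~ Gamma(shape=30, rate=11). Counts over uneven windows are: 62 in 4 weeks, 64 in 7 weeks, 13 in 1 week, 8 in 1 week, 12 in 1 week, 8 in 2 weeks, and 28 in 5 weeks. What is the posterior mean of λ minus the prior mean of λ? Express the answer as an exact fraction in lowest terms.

1515/352

Total count: 62 + 64 + 13 + 8 + 12 + 8 + 28 = 195.
Total exposure: 4 + 7 + 1 + 1 + 1 + 2 + 5 = 21 weeks.
The Gamma prior is conjugate for the Poisson rate, so λ | data ~ Gamma(30+195, 11+21) = Gamma(225, 32).
Posterior mean = 225/32 = 225/32; prior mean = 30/11 = 30/11. Difference = 225/32 − 30/11 = 1515/352.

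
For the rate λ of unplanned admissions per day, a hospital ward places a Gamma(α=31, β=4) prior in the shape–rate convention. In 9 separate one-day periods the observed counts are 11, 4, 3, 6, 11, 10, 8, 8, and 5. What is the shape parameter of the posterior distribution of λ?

97

Total count: 11 + 4 + 3 + 6 + 11 + 10 + 8 + 8 + 5 = 66.
Total exposure: 9 days.
By Gamma–Poisson conjugacy, the posterior is Gamma(α + Σx, β + Σt) = Gamma(31 + 66, 4 + 9) = Gamma(97, 13).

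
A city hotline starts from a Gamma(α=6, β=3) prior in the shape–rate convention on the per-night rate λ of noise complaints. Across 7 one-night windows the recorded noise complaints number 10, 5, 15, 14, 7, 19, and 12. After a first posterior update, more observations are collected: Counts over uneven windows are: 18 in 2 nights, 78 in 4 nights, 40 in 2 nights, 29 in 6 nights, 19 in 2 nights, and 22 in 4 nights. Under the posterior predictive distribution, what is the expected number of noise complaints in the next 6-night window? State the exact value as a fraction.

Total count: 10 + 5 + 15 + 14 + 7 + 19 + 12 = 82.
Total exposure: 7 nights.
After the first batch: Gamma(6 + 82, 3 + 7) = Gamma(88, 10).
Total count: 18 + 78 + 40 + 29 + 19 + 22 = 206.
Total exposure: 2 + 4 + 2 + 6 + 2 + 4 = 20 nights.
After the second batch: Gamma(88 + 206, 10 + 20) = Gamma(294, 30).
Predictive mean over a 6-night window = T·E[λ|data] = 6·294/30 = 294/5.

294/5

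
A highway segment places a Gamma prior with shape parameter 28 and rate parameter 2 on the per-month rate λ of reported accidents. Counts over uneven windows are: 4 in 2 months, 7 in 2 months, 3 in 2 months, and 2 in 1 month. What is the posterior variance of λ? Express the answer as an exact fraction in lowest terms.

44/81

Total count: 4 + 7 + 3 + 2 = 16.
Total exposure: 2 + 2 + 2 + 1 = 7 months.
Posterior: α' = 28 + 16 = 44, β' = 2 + 7 = 9.
Posterior variance = α'/β'² = 44/81.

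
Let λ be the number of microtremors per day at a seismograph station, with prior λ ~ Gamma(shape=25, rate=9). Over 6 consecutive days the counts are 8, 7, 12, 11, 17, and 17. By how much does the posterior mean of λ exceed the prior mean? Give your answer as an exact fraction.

Total count: 8 + 7 + 12 + 11 + 17 + 17 = 72.
Total exposure: 6 days.
The Gamma prior is conjugate for the Poisson rate, so λ | data ~ Gamma(25+72, 9+6) = Gamma(97, 15).
Posterior mean = 97/15 = 97/15; prior mean = 25/9 = 25/9. Difference = 97/15 − 25/9 = 166/45.

166/45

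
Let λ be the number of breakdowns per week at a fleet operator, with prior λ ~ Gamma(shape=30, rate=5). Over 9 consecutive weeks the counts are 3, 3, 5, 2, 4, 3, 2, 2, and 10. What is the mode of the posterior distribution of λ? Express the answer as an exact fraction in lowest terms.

9/2

Total count: 3 + 3 + 5 + 2 + 4 + 3 + 2 + 2 + 10 = 34.
Total exposure: 9 weeks.
By Gamma–Poisson conjugacy, the posterior is Gamma(α + Σx, β + Σt) = Gamma(30 + 34, 5 + 9) = Gamma(64, 14).
Posterior mode = (α'−1)/β' = 63/14 = 9/2.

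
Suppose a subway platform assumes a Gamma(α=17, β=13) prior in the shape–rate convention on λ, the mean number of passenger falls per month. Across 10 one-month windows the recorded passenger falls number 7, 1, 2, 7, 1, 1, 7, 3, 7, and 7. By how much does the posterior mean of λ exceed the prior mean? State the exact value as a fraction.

389/299

Total count: 7 + 1 + 2 + 7 + 1 + 1 + 7 + 3 + 7 + 7 = 43.
Total exposure: 10 months.
Gamma(α, β) with Poisson data over total exposure Σt gives posterior Gamma(α+Σx, β+Σt) = Gamma(60, 23).
Posterior mean = 60/23 = 60/23; prior mean = 17/13 = 17/13. Difference = 60/23 − 17/13 = 389/299.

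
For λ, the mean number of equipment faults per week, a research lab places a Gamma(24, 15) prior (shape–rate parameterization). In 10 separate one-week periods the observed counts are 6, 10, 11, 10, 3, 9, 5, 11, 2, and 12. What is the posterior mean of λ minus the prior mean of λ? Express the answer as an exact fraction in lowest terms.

63/25

Total count: 6 + 10 + 11 + 10 + 3 + 9 + 5 + 11 + 2 + 12 = 79.
Total exposure: 10 weeks.
The Gamma prior is conjugate for the Poisson rate, so λ | data ~ Gamma(24+79, 15+10) = Gamma(103, 25).
Posterior mean = 103/25 = 103/25; prior mean = 24/15 = 8/5. Difference = 103/25 − 8/5 = 63/25.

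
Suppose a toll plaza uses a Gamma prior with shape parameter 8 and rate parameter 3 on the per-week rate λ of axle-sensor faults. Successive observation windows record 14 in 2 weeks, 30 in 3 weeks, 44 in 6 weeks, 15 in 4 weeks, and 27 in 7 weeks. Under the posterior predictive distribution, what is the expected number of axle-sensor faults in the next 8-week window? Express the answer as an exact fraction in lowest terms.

Total count: 14 + 30 + 44 + 15 + 27 = 130.
Total exposure: 2 + 3 + 6 + 4 + 7 = 22 weeks.
Conjugate update: add total count to the shape and total exposure to the rate, giving Gamma(138, 25).
Predictive mean over an 8-week window = T·E[λ|data] = 8·138/25 = 1104/25.

1104/25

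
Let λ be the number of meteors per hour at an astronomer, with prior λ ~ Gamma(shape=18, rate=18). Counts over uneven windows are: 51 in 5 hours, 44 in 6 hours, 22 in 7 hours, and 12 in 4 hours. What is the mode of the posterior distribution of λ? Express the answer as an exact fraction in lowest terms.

73/20

Total count: 51 + 44 + 22 + 12 = 129.
Total exposure: 5 + 6 + 7 + 4 = 22 hours.
Conjugate update: add total count to the shape and total exposure to the rate, giving Gamma(147, 40).
Posterior mode = (α'−1)/β' = 146/40 = 73/20.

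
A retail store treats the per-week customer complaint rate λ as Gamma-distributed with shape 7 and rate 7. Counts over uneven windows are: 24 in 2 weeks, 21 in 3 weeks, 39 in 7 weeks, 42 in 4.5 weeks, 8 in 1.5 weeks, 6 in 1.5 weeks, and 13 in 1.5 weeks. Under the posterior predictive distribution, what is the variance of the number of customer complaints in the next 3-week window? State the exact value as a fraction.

930/49

Total count: 24 + 21 + 39 + 42 + 8 + 6 + 13 = 153.
Total exposure: 2 + 3 + 7 + 4.5 + 1.5 + 1.5 + 1.5 = 21 weeks.
The Gamma prior is conjugate for the Poisson rate, so λ | data ~ Gamma(7+153, 7+21) = Gamma(160, 28).
The posterior predictive for a window of length T is Negative Binomial with variance T·α'·(β'+T)/β'² = 3·160·31/784 = 930/49.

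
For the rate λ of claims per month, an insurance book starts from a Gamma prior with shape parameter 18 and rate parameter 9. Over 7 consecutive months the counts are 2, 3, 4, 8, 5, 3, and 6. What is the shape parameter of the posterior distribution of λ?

49

Total count: 2 + 3 + 4 + 8 + 5 + 3 + 6 = 31.
Total exposure: 7 months.
Conjugate update: add total count to the shape and total exposure to the rate, giving Gamma(49, 16).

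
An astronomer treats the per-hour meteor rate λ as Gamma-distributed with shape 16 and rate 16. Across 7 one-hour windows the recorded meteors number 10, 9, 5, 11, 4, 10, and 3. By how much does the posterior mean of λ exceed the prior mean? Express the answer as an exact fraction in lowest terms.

Total count: 10 + 9 + 5 + 11 + 4 + 10 + 3 = 52.
Total exposure: 7 hours.
Posterior: α' = 16 + 52 = 68, β' = 16 + 7 = 23.
Posterior mean = 68/23 = 68/23; prior mean = 16/16 = 1. Difference = 68/23 − 1 = 45/23.

45/23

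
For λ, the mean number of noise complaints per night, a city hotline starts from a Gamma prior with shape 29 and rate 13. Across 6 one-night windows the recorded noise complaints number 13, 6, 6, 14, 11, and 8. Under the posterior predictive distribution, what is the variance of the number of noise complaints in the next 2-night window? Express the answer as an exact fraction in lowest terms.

Total count: 13 + 6 + 6 + 14 + 11 + 8 = 58.
Total exposure: 6 nights.
The Gamma prior is conjugate for the Poisson rate, so λ | data ~ Gamma(29+58, 13+6) = Gamma(87, 19).
The posterior predictive for a window of length T is Negative Binomial with variance T·α'·(β'+T)/β'² = 2·87·21/361 = 3654/361.

3654/361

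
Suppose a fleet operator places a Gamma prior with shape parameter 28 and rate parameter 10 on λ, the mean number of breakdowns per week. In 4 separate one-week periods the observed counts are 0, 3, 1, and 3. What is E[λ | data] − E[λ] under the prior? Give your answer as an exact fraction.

-3/10

Total count: 0 + 3 + 1 + 3 = 7.
Total exposure: 4 weeks.
Posterior: α' = 28 + 7 = 35, β' = 10 + 4 = 14.
Posterior mean = 35/14 = 5/2; prior mean = 28/10 = 14/5. Difference = 5/2 − 14/5 = -3/10.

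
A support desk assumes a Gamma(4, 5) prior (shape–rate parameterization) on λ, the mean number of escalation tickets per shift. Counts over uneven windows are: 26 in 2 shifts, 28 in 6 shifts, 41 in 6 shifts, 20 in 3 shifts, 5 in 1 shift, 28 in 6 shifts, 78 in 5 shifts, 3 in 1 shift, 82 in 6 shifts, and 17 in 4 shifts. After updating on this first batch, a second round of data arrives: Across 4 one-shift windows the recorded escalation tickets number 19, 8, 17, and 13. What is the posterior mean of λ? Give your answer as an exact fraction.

Total count: 26 + 28 + 41 + 20 + 5 + 28 + 78 + 3 + 82 + 17 = 328.
Total exposure: 2 + 6 + 6 + 3 + 1 + 6 + 5 + 1 + 6 + 4 = 40 shifts.
After the first batch: Gamma(4 + 328, 5 + 40) = Gamma(332, 45).
Total count: 19 + 8 + 17 + 13 = 57.
Total exposure: 4 shifts.
After the second batch: Gamma(332 + 57, 45 + 4) = Gamma(389, 49).
Posterior mean = α'/β' = 389/49.

389/49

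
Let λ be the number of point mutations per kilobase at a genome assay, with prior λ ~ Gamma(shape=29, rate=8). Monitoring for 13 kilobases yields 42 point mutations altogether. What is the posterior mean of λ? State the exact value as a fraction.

Total count 42 over total exposure 13 kilobases.
The Gamma prior is conjugate for the Poisson rate, so λ | data ~ Gamma(29+42, 8+13) = Gamma(71, 21).
Posterior mean = α'/β' = 71/21.

71/21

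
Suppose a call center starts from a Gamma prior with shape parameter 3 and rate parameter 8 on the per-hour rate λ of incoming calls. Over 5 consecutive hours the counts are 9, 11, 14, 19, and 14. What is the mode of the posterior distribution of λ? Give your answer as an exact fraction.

69/13

Total count: 9 + 11 + 14 + 19 + 14 = 67.
Total exposure: 5 hours.
The Gamma prior is conjugate for the Poisson rate, so λ | data ~ Gamma(3+67, 8+5) = Gamma(70, 13).
Posterior mode = (α'−1)/β' = 69/13.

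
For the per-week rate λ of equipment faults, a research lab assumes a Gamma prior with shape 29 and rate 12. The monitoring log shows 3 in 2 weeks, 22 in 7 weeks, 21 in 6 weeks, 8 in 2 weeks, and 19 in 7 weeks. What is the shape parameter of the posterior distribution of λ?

102

Total count: 3 + 22 + 21 + 8 + 19 = 73.
Total exposure: 2 + 7 + 6 + 2 + 7 = 24 weeks.
Posterior: α' = 29 + 73 = 102, β' = 12 + 24 = 36.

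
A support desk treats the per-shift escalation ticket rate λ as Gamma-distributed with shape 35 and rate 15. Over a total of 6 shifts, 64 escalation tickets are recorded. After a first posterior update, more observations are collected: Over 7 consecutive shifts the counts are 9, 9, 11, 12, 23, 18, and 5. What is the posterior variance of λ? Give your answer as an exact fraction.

93/392

Total count 64 over total exposure 6 shifts.
After the first batch: Gamma(35 + 64, 15 + 6) = Gamma(99, 21).
Total count: 9 + 9 + 11 + 12 + 23 + 18 + 5 = 87.
Total exposure: 7 shifts.
After the second batch: Gamma(99 + 87, 21 + 7) = Gamma(186, 28).
Posterior variance = α'/β'² = 186/784 = 93/392.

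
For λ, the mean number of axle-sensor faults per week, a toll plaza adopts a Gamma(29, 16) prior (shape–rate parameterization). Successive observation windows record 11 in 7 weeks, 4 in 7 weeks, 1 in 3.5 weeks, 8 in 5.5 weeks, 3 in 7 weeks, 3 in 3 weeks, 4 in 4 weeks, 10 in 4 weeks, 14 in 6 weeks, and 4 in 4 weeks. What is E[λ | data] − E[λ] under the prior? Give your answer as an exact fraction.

-487/1072

Total count: 11 + 4 + 1 + 8 + 3 + 3 + 4 + 10 + 14 + 4 = 62.
Total exposure: 7 + 7 + 3.5 + 5.5 + 7 + 3 + 4 + 4 + 6 + 4 = 51 weeks.
Posterior: α' = 29 + 62 = 91, β' = 16 + 51 = 67.
Posterior mean = 91/67 = 91/67; prior mean = 29/16 = 29/16. Difference = 91/67 − 29/16 = -487/1072.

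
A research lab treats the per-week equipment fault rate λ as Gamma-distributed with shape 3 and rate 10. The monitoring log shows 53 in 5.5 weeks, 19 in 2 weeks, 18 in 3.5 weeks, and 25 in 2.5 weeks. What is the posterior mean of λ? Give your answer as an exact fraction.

236/47

Total count: 53 + 19 + 18 + 25 = 115.
Total exposure: 5.5 + 2 + 3.5 + 2.5 = 13.5 weeks.
Gamma(α, β) with Poisson data over total exposure Σt gives posterior Gamma(α+Σx, β+Σt) = Gamma(118, 47/2).
Posterior mean = α'/β' = 118/(47/2) = 236/47.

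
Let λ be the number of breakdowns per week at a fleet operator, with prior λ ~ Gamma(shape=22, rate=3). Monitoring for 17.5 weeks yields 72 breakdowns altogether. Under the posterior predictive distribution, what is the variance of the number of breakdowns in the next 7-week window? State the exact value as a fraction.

Total count 72 over total exposure 17.5 weeks.
Posterior: α' = 22 + 72 = 94, β' = 3 + 17.5 = 41/2.
The posterior predictive for a window of length T is Negative Binomial with variance T·α'·(β'+T)/β'² = 7·94·(55/2)/(1681/4) = 72380/1681.

72380/1681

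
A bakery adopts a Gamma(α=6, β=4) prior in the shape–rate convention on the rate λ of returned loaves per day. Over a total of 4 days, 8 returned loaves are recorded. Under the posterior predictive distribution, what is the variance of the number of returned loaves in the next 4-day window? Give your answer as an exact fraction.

21/2

Total count 8 over total exposure 4 days.
Posterior: α' = 6 + 8 = 14, β' = 4 + 4 = 8.
The posterior predictive for a window of length T is Negative Binomial with variance T·α'·(β'+T)/β'² = 4·14·12/64 = 21/2.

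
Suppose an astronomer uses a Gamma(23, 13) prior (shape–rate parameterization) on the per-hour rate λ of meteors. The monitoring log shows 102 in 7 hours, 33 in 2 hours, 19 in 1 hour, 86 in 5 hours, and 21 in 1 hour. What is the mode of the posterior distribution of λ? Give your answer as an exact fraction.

Total count: 102 + 33 + 19 + 86 + 21 = 261.
Total exposure: 7 + 2 + 1 + 5 + 1 = 16 hours.
Gamma(α, β) with Poisson data over total exposure Σt gives posterior Gamma(α+Σx, β+Σt) = Gamma(284, 29).
Posterior mode = (α'−1)/β' = 283/29.

283/29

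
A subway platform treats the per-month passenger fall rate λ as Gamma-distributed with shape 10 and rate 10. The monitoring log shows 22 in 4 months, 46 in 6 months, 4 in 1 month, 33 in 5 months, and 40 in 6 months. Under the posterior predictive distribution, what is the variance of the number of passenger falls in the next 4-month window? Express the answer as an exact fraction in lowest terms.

Total count: 22 + 46 + 4 + 33 + 40 = 145.
Total exposure: 4 + 6 + 1 + 5 + 6 = 22 months.
Gamma(α, β) with Poisson data over total exposure Σt gives posterior Gamma(α+Σx, β+Σt) = Gamma(155, 32).
The posterior predictive for a window of length T is Negative Binomial with variance T·α'·(β'+T)/β'² = 4·155·36/1024 = 1395/64.

1395/64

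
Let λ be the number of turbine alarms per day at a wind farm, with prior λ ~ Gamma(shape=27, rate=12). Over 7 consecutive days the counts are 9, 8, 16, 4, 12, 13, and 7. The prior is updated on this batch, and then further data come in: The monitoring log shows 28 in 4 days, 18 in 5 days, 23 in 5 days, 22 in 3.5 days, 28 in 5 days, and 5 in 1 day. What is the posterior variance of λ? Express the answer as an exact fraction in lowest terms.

176/1445

Total count: 9 + 8 + 16 + 4 + 12 + 13 + 7 = 69.
Total exposure: 7 days.
After the first batch: Gamma(27 + 69, 12 + 7) = Gamma(96, 19).
Total count: 28 + 18 + 23 + 22 + 28 + 5 = 124.
Total exposure: 4 + 5 + 5 + 3.5 + 5 + 1 = 23.5 days.
After the second batch: Gamma(96 + 124, 19 + 23.5) = Gamma(220, 85/2).
Posterior variance = α'/β'² = 220/(7225/4) = 176/1445.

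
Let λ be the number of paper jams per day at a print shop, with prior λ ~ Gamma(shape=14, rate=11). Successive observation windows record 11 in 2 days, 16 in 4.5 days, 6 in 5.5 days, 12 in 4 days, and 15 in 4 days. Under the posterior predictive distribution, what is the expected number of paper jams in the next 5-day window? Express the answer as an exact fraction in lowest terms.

Total count: 11 + 16 + 6 + 12 + 15 = 60.
Total exposure: 2 + 4.5 + 5.5 + 4 + 4 = 20 days.
The Gamma prior is conjugate for the Poisson rate, so λ | data ~ Gamma(14+60, 11+20) = Gamma(74, 31).
Predictive mean over a 5-day window = T·E[λ|data] = 5·74/31 = 370/31.

370/31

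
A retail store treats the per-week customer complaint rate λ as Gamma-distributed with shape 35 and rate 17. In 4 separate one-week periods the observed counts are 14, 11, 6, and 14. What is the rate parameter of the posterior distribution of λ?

Total count: 14 + 11 + 6 + 14 = 45.
Total exposure: 4 weeks.
Posterior: α' = 35 + 45 = 80, β' = 17 + 4 = 21.

21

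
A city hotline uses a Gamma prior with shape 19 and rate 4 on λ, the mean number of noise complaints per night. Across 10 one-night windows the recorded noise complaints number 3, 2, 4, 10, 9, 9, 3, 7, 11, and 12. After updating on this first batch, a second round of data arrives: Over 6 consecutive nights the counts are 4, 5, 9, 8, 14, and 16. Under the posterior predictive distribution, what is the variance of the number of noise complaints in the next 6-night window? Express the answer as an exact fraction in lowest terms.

1131/20

Total count: 3 + 2 + 4 + 10 + 9 + 9 + 3 + 7 + 11 + 12 = 70.
Total exposure: 10 nights.
After the first batch: Gamma(19 + 70, 4 + 10) = Gamma(89, 14).
Total count: 4 + 5 + 9 + 8 + 14 + 16 = 56.
Total exposure: 6 nights.
After the second batch: Gamma(89 + 56, 14 + 6) = Gamma(145, 20).
The posterior predictive for a window of length T is Negative Binomial with variance T·α'·(β'+T)/β'² = 6·145·26/400 = 1131/20.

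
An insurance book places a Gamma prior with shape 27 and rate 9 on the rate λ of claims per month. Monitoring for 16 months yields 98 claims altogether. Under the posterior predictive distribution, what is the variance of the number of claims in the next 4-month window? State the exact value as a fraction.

Total count 98 over total exposure 16 months.
The Gamma prior is conjugate for the Poisson rate, so λ | data ~ Gamma(27+98, 9+16) = Gamma(125, 25).
The posterior predictive for a window of length T is Negative Binomial with variance T·α'·(β'+T)/β'² = 4·125·29/625 = 116/5.

116/5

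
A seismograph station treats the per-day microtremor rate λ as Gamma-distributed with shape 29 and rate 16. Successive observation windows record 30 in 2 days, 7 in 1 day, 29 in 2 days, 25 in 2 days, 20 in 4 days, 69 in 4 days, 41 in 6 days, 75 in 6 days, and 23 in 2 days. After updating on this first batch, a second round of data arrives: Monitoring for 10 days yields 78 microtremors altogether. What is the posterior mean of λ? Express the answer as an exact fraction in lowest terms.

426/55

Total count: 30 + 7 + 29 + 25 + 20 + 69 + 41 + 75 + 23 = 319.
Total exposure: 2 + 1 + 2 + 2 + 4 + 4 + 6 + 6 + 2 = 29 days.
After the first batch: Gamma(29 + 319, 16 + 29) = Gamma(348, 45).
Total count 78 over total exposure 10 days.
After the second batch: Gamma(348 + 78, 45 + 10) = Gamma(426, 55).
Posterior mean = α'/β' = 426/55.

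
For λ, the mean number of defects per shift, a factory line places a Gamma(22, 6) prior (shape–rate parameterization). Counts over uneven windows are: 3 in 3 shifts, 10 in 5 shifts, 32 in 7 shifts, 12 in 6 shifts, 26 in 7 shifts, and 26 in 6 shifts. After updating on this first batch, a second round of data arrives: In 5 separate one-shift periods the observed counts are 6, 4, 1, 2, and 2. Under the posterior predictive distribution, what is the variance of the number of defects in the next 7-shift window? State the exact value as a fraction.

53144/2025

Total count: 3 + 10 + 32 + 12 + 26 + 26 = 109.
Total exposure: 3 + 5 + 7 + 6 + 7 + 6 = 34 shifts.
After the first batch: Gamma(22 + 109, 6 + 34) = Gamma(131, 40).
Total count: 6 + 4 + 1 + 2 + 2 = 15.
Total exposure: 5 shifts.
After the second batch: Gamma(131 + 15, 40 + 5) = Gamma(146, 45).
The posterior predictive for a window of length T is Negative Binomial with variance T·α'·(β'+T)/β'² = 7·146·52/2025 = 53144/2025.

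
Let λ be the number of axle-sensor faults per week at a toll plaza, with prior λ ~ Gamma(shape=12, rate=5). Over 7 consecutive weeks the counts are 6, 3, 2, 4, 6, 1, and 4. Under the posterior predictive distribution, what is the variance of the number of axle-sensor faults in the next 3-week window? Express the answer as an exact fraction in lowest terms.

Total count: 6 + 3 + 2 + 4 + 6 + 1 + 4 = 26.
Total exposure: 7 weeks.
By Gamma–Poisson conjugacy, the posterior is Gamma(α + Σx, β + Σt) = Gamma(12 + 26, 5 + 7) = Gamma(38, 12).
The posterior predictive for a window of length T is Negative Binomial with variance T·α'·(β'+T)/β'² = 3·38·15/144 = 95/8.

95/8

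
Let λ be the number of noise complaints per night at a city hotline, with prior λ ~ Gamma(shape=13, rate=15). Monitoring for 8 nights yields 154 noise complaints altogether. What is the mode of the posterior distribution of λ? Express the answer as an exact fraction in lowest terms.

Total count 154 over total exposure 8 nights.
Conjugate update: add total count to the shape and total exposure to the rate, giving Gamma(167, 23).
Posterior mode = (α'−1)/β' = 166/23.

166/23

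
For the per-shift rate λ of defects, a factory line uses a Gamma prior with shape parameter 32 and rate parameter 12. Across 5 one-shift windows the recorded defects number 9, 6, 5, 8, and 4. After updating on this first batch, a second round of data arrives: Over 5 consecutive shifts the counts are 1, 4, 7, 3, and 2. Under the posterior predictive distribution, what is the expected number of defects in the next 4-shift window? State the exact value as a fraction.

162/11

Total count: 9 + 6 + 5 + 8 + 4 = 32.
Total exposure: 5 shifts.
After the first batch: Gamma(32 + 32, 12 + 5) = Gamma(64, 17).
Total count: 1 + 4 + 7 + 3 + 2 = 17.
Total exposure: 5 shifts.
After the second batch: Gamma(64 + 17, 17 + 5) = Gamma(81, 22).
Predictive mean over a 4-shift window = T·E[λ|data] = 4·81/22 = 162/11.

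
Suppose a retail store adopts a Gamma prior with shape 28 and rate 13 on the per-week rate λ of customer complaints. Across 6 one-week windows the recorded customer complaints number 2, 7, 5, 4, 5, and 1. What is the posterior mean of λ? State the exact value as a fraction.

Total count: 2 + 7 + 5 + 4 + 5 + 1 = 24.
Total exposure: 6 weeks.
By Gamma–Poisson conjugacy, the posterior is Gamma(α + Σx, β + Σt) = Gamma(28 + 24, 13 + 6) = Gamma(52, 19).
Posterior mean = α'/β' = 52/19.

52/19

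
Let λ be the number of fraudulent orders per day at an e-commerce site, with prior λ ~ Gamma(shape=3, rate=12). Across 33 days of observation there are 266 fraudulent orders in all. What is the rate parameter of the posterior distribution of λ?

Total count 266 over total exposure 33 days.
Gamma(α, β) with Poisson data over total exposure Σt gives posterior Gamma(α+Σx, β+Σt) = Gamma(269, 45).

45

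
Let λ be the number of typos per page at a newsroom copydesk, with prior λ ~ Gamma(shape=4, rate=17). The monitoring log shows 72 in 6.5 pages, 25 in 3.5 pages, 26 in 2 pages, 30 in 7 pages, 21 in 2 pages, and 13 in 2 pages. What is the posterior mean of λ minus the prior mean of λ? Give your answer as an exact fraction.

3087/680

Total count: 72 + 25 + 26 + 30 + 21 + 13 = 187.
Total exposure: 6.5 + 3.5 + 2 + 7 + 2 + 2 = 23 pages.
Posterior: α' = 4 + 187 = 191, β' = 17 + 23 = 40.
Posterior mean = 191/40 = 191/40; prior mean = 4/17 = 4/17. Difference = 191/40 − 4/17 = 3087/680.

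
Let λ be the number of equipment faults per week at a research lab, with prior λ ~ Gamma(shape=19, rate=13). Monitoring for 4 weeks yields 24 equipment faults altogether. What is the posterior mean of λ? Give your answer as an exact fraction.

43/17

Total count 24 over total exposure 4 weeks.
Gamma(α, β) with Poisson data over total exposure Σt gives posterior Gamma(α+Σx, β+Σt) = Gamma(43, 17).
Posterior mean = α'/β' = 43/17.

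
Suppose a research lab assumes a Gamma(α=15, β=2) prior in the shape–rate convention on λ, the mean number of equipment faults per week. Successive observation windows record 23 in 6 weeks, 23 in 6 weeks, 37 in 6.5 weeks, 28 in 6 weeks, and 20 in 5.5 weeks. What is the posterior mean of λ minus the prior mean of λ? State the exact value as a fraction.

Total count: 23 + 23 + 37 + 28 + 20 = 131.
Total exposure: 6 + 6 + 6.5 + 6 + 5.5 = 30 weeks.
Gamma(α, β) with Poisson data over total exposure Σt gives posterior Gamma(α+Σx, β+Σt) = Gamma(146, 32).
Posterior mean = 146/32 = 73/16; prior mean = 15/2 = 15/2. Difference = 73/16 − 15/2 = -47/16.

-47/16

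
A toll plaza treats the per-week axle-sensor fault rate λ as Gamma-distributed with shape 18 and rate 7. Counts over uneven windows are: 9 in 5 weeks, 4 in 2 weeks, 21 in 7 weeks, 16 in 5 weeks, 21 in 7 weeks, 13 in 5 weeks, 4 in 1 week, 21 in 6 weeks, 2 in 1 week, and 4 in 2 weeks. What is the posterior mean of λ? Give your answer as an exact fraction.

133/48

Total count: 9 + 4 + 21 + 16 + 21 + 13 + 4 + 21 + 2 + 4 = 115.
Total exposure: 5 + 2 + 7 + 5 + 7 + 5 + 1 + 6 + 1 + 2 = 41 weeks.
Posterior: α' = 18 + 115 = 133, β' = 7 + 41 = 48.
Posterior mean = α'/β' = 133/48.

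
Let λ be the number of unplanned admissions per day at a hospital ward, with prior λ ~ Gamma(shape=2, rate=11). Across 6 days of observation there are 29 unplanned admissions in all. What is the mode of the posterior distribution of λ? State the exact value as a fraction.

Total count 29 over total exposure 6 days.
Gamma(α, β) with Poisson data over total exposure Σt gives posterior Gamma(α+Σx, β+Σt) = Gamma(31, 17).
Posterior mode = (α'−1)/β' = 30/17.

30/17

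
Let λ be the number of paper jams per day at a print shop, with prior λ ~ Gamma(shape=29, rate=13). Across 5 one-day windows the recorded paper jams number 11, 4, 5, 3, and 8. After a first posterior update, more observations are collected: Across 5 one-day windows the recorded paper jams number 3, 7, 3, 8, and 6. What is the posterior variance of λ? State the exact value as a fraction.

87/529

Total count: 11 + 4 + 5 + 3 + 8 = 31.
Total exposure: 5 days.
After the first batch: Gamma(29 + 31, 13 + 5) = Gamma(60, 18).
Total count: 3 + 7 + 3 + 8 + 6 = 27.
Total exposure: 5 days.
After the second batch: Gamma(60 + 27, 18 + 5) = Gamma(87, 23).
Posterior variance = α'/β'² = 87/529.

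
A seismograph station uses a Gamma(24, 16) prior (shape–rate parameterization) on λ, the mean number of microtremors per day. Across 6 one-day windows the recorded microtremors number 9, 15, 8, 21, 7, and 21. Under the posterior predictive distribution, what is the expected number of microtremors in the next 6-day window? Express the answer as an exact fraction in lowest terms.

315/11

Total count: 9 + 15 + 8 + 21 + 7 + 21 = 81.
Total exposure: 6 days.
The Gamma prior is conjugate for the Poisson rate, so λ | data ~ Gamma(24+81, 16+6) = Gamma(105, 22).
Predictive mean over a 6-day window = T·E[λ|data] = 6·105/22 = 315/11.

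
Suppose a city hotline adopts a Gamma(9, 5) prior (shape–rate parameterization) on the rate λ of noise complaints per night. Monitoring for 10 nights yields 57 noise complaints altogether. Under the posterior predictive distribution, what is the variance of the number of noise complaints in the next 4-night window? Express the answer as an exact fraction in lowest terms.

1672/75

Total count 57 over total exposure 10 nights.
Gamma(α, β) with Poisson data over total exposure Σt gives posterior Gamma(α+Σx, β+Σt) = Gamma(66, 15).
The posterior predictive for a window of length T is Negative Binomial with variance T·α'·(β'+T)/β'² = 4·66·19/225 = 1672/75.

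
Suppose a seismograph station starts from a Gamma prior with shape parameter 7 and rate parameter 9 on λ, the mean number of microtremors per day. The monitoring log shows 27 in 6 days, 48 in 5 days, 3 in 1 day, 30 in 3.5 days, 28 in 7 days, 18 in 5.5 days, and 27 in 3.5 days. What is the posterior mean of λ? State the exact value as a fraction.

376/81

Total count: 27 + 48 + 3 + 30 + 28 + 18 + 27 = 181.
Total exposure: 6 + 5 + 1 + 3.5 + 7 + 5.5 + 3.5 = 31.5 days.
Conjugate update: add total count to the shape and total exposure to the rate, giving Gamma(188, 81/2).
Posterior mean = α'/β' = 188/(81/2) = 376/81.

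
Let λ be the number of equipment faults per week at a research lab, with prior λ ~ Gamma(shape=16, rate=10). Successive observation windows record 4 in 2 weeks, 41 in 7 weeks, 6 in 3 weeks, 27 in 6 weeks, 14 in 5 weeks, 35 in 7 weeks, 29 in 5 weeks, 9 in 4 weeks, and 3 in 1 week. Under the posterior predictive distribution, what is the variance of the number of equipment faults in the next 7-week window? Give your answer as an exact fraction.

Total count: 4 + 41 + 6 + 27 + 14 + 35 + 29 + 9 + 3 = 168.
Total exposure: 2 + 7 + 3 + 6 + 5 + 7 + 5 + 4 + 1 = 40 weeks.
The Gamma prior is conjugate for the Poisson rate, so λ | data ~ Gamma(16+168, 10+40) = Gamma(184, 50).
The posterior predictive for a window of length T is Negative Binomial with variance T·α'·(β'+T)/β'² = 7·184·57/2500 = 18354/625.

18354/625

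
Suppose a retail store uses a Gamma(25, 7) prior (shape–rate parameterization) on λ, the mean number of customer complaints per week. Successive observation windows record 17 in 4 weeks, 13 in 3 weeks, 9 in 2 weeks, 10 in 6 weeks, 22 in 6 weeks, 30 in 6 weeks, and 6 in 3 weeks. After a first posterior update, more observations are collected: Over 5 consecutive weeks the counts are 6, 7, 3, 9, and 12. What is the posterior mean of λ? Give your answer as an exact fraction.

169/42

Total count: 17 + 13 + 9 + 10 + 22 + 30 + 6 = 107.
Total exposure: 4 + 3 + 2 + 6 + 6 + 6 + 3 = 30 weeks.
After the first batch: Gamma(25 + 107, 7 + 30) = Gamma(132, 37).
Total count: 6 + 7 + 3 + 9 + 12 = 37.
Total exposure: 5 weeks.
After the second batch: Gamma(132 + 37, 37 + 5) = Gamma(169, 42).
Posterior mean = α'/β' = 169/42.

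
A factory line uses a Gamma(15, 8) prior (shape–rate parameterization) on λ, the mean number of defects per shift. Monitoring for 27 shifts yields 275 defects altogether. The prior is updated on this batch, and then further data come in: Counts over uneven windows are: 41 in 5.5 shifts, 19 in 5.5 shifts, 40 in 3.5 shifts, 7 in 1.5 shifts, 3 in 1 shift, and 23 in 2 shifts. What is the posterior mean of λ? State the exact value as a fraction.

47/6

Total count 275 over total exposure 27 shifts.
After the first batch: Gamma(15 + 275, 8 + 27) = Gamma(290, 35).
Total count: 41 + 19 + 40 + 7 + 3 + 23 = 133.
Total exposure: 5.5 + 5.5 + 3.5 + 1.5 + 1 + 2 = 19 shifts.
After the second batch: Gamma(290 + 133, 35 + 19) = Gamma(423, 54).
Posterior mean = α'/β' = 423/54 = 47/6.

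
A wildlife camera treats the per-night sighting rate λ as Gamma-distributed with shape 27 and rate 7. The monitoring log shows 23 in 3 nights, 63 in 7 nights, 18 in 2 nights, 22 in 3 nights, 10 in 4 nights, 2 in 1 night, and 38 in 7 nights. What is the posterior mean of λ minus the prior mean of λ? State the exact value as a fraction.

Total count: 23 + 63 + 18 + 22 + 10 + 2 + 38 = 176.
Total exposure: 3 + 7 + 2 + 3 + 4 + 1 + 7 = 27 nights.
Posterior: α' = 27 + 176 = 203, β' = 7 + 27 = 34.
Posterior mean = 203/34 = 203/34; prior mean = 27/7 = 27/7. Difference = 203/34 − 27/7 = 503/238.

503/238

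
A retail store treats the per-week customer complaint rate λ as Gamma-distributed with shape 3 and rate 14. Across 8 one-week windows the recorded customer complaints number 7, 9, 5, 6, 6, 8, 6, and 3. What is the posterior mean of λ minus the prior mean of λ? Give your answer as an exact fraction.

Total count: 7 + 9 + 5 + 6 + 6 + 8 + 6 + 3 = 50.
Total exposure: 8 weeks.
Gamma(α, β) with Poisson data over total exposure Σt gives posterior Gamma(α+Σx, β+Σt) = Gamma(53, 22).
Posterior mean = 53/22 = 53/22; prior mean = 3/14 = 3/14. Difference = 53/22 − 3/14 = 169/77.

169/77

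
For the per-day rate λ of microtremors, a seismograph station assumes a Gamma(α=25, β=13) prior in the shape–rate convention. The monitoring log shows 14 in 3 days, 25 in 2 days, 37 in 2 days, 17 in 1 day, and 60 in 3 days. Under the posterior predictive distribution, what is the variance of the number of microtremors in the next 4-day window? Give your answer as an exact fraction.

Total count: 14 + 25 + 37 + 17 + 60 = 153.
Total exposure: 3 + 2 + 2 + 1 + 3 = 11 days.
Posterior: α' = 25 + 153 = 178, β' = 13 + 11 = 24.
The posterior predictive for a window of length T is Negative Binomial with variance T·α'·(β'+T)/β'² = 4·178·28/576 = 623/18.

623/18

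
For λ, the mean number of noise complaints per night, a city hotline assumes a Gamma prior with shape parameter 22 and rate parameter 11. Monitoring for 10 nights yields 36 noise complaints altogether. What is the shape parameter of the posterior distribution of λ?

58

Total count 36 over total exposure 10 nights.
By Gamma–Poisson conjugacy, the posterior is Gamma(α + Σx, β + Σt) = Gamma(22 + 36, 11 + 10) = Gamma(58, 21).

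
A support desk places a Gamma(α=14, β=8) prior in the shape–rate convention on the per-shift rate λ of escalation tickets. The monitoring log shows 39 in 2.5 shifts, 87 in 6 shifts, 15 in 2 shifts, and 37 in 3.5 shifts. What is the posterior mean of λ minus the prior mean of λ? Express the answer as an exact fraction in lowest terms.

Total count: 39 + 87 + 15 + 37 = 178.
Total exposure: 2.5 + 6 + 2 + 3.5 = 14 shifts.
Posterior: α' = 14 + 178 = 192, β' = 8 + 14 = 22.
Posterior mean = 192/22 = 96/11; prior mean = 14/8 = 7/4. Difference = 96/11 − 7/4 = 307/44.

307/44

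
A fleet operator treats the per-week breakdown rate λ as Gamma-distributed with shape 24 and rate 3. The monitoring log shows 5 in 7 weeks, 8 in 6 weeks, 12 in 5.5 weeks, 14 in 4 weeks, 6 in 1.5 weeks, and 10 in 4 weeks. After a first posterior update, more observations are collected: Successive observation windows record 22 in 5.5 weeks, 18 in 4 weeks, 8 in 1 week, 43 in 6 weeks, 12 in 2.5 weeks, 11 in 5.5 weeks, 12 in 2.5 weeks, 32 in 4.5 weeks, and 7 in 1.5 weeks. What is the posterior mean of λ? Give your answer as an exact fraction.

Total count: 5 + 8 + 12 + 14 + 6 + 10 = 55.
Total exposure: 7 + 6 + 5.5 + 4 + 1.5 + 4 = 28 weeks.
After the first batch: Gamma(24 + 55, 3 + 28) = Gamma(79, 31).
Total count: 22 + 18 + 8 + 43 + 12 + 11 + 12 + 32 + 7 = 165.
Total exposure: 5.5 + 4 + 1 + 6 + 2.5 + 5.5 + 2.5 + 4.5 + 1.5 = 33 weeks.
After the second batch: Gamma(79 + 165, 31 + 33) = Gamma(244, 64).
Posterior mean = α'/β' = 244/64 = 61/16.

61/16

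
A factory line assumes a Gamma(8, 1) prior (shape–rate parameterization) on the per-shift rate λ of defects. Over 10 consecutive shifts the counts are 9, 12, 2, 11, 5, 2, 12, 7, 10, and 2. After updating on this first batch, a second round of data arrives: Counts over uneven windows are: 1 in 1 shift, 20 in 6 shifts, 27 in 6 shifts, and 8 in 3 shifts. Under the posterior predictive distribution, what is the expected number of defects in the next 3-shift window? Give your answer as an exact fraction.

136/9

Total count: 9 + 12 + 2 + 11 + 5 + 2 + 12 + 7 + 10 + 2 = 72.
Total exposure: 10 shifts.
After the first batch: Gamma(8 + 72, 1 + 10) = Gamma(80, 11).
Total count: 1 + 20 + 27 + 8 = 56.
Total exposure: 1 + 6 + 6 + 3 = 16 shifts.
After the second batch: Gamma(80 + 56, 11 + 16) = Gamma(136, 27).
Predictive mean over a 3-shift window = T·E[λ|data] = 3·136/27 = 136/9.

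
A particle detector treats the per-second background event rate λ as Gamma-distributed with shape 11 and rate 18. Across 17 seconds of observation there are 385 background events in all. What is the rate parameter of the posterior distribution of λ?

35

Total count 385 over total exposure 17 seconds.
Conjugate update: add total count to the shape and total exposure to the rate, giving Gamma(396, 35).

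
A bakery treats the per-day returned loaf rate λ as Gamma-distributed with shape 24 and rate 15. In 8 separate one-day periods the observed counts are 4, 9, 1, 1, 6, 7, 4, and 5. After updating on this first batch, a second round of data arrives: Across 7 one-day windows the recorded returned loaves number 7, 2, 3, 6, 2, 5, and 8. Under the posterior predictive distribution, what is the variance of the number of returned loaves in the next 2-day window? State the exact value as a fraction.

1504/225

Total count: 4 + 9 + 1 + 1 + 6 + 7 + 4 + 5 = 37.
Total exposure: 8 days.
After the first batch: Gamma(24 + 37, 15 + 8) = Gamma(61, 23).
Total count: 7 + 2 + 3 + 6 + 2 + 5 + 8 = 33.
Total exposure: 7 days.
After the second batch: Gamma(61 + 33, 23 + 7) = Gamma(94, 30).
The posterior predictive for a window of length T is Negative Binomial with variance T·α'·(β'+T)/β'² = 2·94·32/900 = 1504/225.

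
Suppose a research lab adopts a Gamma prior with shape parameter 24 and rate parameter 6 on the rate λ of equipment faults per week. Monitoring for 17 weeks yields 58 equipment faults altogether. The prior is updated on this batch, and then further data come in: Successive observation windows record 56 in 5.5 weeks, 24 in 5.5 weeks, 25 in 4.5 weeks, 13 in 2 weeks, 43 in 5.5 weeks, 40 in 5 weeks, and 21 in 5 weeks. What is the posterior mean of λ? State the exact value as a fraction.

38/7

Total count 58 over total exposure 17 weeks.
After the first batch: Gamma(24 + 58, 6 + 17) = Gamma(82, 23).
Total count: 56 + 24 + 25 + 13 + 43 + 40 + 21 = 222.
Total exposure: 5.5 + 5.5 + 4.5 + 2 + 5.5 + 5 + 5 = 33 weeks.
After the second batch: Gamma(82 + 222, 23 + 33) = Gamma(304, 56).
Posterior mean = α'/β' = 304/56 = 38/7.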